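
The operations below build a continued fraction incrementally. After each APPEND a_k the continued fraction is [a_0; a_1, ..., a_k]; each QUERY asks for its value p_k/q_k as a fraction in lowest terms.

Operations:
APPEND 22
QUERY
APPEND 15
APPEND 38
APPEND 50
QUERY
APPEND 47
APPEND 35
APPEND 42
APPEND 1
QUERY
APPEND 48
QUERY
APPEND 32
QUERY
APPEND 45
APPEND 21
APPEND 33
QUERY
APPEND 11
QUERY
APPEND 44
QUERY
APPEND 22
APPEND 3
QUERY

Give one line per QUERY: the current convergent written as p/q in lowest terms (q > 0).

22/1
630331/28565
44662168675/2023976051
2187408299249/99127788524
70041727744643/3174113208819
2191232595840452915/99301095932544053
24169863964265698572/1095316848037086361
1065665247023531190083/48293242409564343937
71472081142469386831277/3238933191984922302862

APPEND 22: p_0 = 22·1 + 0 = 22, q_0 = 22·0 + 1 = 1 → 22/1
APPEND 15: p_1 = 15·22 + 1 = 331, q_1 = 15·1 + 0 = 15 → 331/15
APPEND 38: p_2 = 38·331 + 22 = 12600, q_2 = 38·15 + 1 = 571 → 12600/571
APPEND 50: p_3 = 50·12600 + 331 = 630331, q_3 = 50·571 + 15 = 28565 → 630331/28565
APPEND 47: p_4 = 47·630331 + 12600 = 29638157, q_4 = 47·28565 + 571 = 1343126 → 29638157/1343126
APPEND 35: p_5 = 35·29638157 + 630331 = 1037965826, q_5 = 35·1343126 + 28565 = 47037975 → 1037965826/47037975
APPEND 42: p_6 = 42·1037965826 + 29638157 = 43624202849, q_6 = 42·47037975 + 1343126 = 1976938076 → 43624202849/1976938076
APPEND 1: p_7 = 1·43624202849 + 1037965826 = 44662168675, q_7 = 1·1976938076 + 47037975 = 2023976051 → 44662168675/2023976051
APPEND 48: p_8 = 48·44662168675 + 43624202849 = 2187408299249, q_8 = 48·2023976051 + 1976938076 = 99127788524 → 2187408299249/99127788524
APPEND 32: p_9 = 32·2187408299249 + 44662168675 = 70041727744643, q_9 = 32·99127788524 + 2023976051 = 3174113208819 → 70041727744643/3174113208819
APPEND 45: p_10 = 45·70041727744643 + 2187408299249 = 3154065156808184, q_10 = 45·3174113208819 + 99127788524 = 142934222185379 → 3154065156808184/142934222185379
APPEND 21: p_11 = 21·3154065156808184 + 70041727744643 = 66305410020716507, q_11 = 21·142934222185379 + 3174113208819 = 3004792779101778 → 66305410020716507/3004792779101778
APPEND 33: p_12 = 33·66305410020716507 + 3154065156808184 = 2191232595840452915, q_12 = 33·3004792779101778 + 142934222185379 = 99301095932544053 → 2191232595840452915/99301095932544053
APPEND 11: p_13 = 11·2191232595840452915 + 66305410020716507 = 24169863964265698572, q_13 = 11·99301095932544053 + 3004792779101778 = 1095316848037086361 → 24169863964265698572/1095316848037086361
APPEND 44: p_14 = 44·24169863964265698572 + 2191232595840452915 = 1065665247023531190083, q_14 = 44·1095316848037086361 + 99301095932544053 = 48293242409564343937 → 1065665247023531190083/48293242409564343937
APPEND 22: p_15 = 22·1065665247023531190083 + 24169863964265698572 = 23468805298481951880398, q_15 = 22·48293242409564343937 + 1095316848037086361 = 1063546649858452652975 → 23468805298481951880398/1063546649858452652975
APPEND 3: p_16 = 3·23468805298481951880398 + 1065665247023531190083 = 71472081142469386831277, q_16 = 3·1063546649858452652975 + 48293242409564343937 = 3238933191984922302862 → 71472081142469386831277/3238933191984922302862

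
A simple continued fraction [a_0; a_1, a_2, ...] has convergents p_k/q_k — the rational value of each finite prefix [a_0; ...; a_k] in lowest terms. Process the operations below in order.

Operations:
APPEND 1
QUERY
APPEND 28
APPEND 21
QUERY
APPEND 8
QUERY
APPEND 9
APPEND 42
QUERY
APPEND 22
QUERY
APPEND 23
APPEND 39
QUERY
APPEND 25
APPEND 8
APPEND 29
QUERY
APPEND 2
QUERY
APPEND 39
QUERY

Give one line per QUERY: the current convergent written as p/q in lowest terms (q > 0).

1/1
610/589
4909/4740
1886131/1821198
41539673/40109605
37376185463/36089452012
219023240276532/211483023790577
445566752220007/430227422172470
17596126576856805/16990352488516907

APPEND 1: p_0 = 1·1 + 0 = 1, q_0 = 1·0 + 1 = 1 → 1/1
APPEND 28: p_1 = 28·1 + 1 = 29, q_1 = 28·1 + 0 = 28 → 29/28
APPEND 21: p_2 = 21·29 + 1 = 610, q_2 = 21·28 + 1 = 589 → 610/589
APPEND 8: p_3 = 8·610 + 29 = 4909, q_3 = 8·589 + 28 = 4740 → 4909/4740
APPEND 9: p_4 = 9·4909 + 610 = 44791, q_4 = 9·4740 + 589 = 43249 → 44791/43249
APPEND 42: p_5 = 42·44791 + 4909 = 1886131, q_5 = 42·43249 + 4740 = 1821198 → 1886131/1821198
APPEND 22: p_6 = 22·1886131 + 44791 = 41539673, q_6 = 22·1821198 + 43249 = 40109605 → 41539673/40109605
APPEND 23: p_7 = 23·41539673 + 1886131 = 957298610, q_7 = 23·40109605 + 1821198 = 924342113 → 957298610/924342113
APPEND 39: p_8 = 39·957298610 + 41539673 = 37376185463, q_8 = 39·924342113 + 40109605 = 36089452012 → 37376185463/36089452012
APPEND 25: p_9 = 25·37376185463 + 957298610 = 935361935185, q_9 = 25·36089452012 + 924342113 = 903160642413 → 935361935185/903160642413
APPEND 8: p_10 = 8·935361935185 + 37376185463 = 7520271666943, q_10 = 8·903160642413 + 36089452012 = 7261374591316 → 7520271666943/7261374591316
APPEND 29: p_11 = 29·7520271666943 + 935361935185 = 219023240276532, q_11 = 29·7261374591316 + 903160642413 = 211483023790577 → 219023240276532/211483023790577
APPEND 2: p_12 = 2·219023240276532 + 7520271666943 = 445566752220007, q_12 = 2·211483023790577 + 7261374591316 = 430227422172470 → 445566752220007/430227422172470
APPEND 39: p_13 = 39·445566752220007 + 219023240276532 = 17596126576856805, q_13 = 39·430227422172470 + 211483023790577 = 16990352488516907 → 17596126576856805/16990352488516907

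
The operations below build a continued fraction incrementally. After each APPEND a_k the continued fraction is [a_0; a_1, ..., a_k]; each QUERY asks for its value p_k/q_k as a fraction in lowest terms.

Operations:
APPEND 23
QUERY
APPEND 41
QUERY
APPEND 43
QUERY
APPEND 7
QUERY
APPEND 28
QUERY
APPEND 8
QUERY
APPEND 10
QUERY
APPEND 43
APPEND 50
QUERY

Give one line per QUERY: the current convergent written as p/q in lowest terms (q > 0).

23/1
944/41
40615/1764
285249/12389
8027587/348656
64505945/2801637
653087037/28365026
1408015513837/61153252776

APPEND 23: p_0 = 23·1 + 0 = 23, q_0 = 23·0 + 1 = 1 → 23/1
APPEND 41: p_1 = 41·23 + 1 = 944, q_1 = 41·1 + 0 = 41 → 944/41
APPEND 43: p_2 = 43·944 + 23 = 40615, q_2 = 43·41 + 1 = 1764 → 40615/1764
APPEND 7: p_3 = 7·40615 + 944 = 285249, q_3 = 7·1764 + 41 = 12389 → 285249/12389
APPEND 28: p_4 = 28·285249 + 40615 = 8027587, q_4 = 28·12389 + 1764 = 348656 → 8027587/348656
APPEND 8: p_5 = 8·8027587 + 285249 = 64505945, q_5 = 8·348656 + 12389 = 2801637 → 64505945/2801637
APPEND 10: p_6 = 10·64505945 + 8027587 = 653087037, q_6 = 10·2801637 + 348656 = 28365026 → 653087037/28365026
APPEND 43: p_7 = 43·653087037 + 64505945 = 28147248536, q_7 = 43·28365026 + 2801637 = 1222497755 → 28147248536/1222497755
APPEND 50: p_8 = 50·28147248536 + 653087037 = 1408015513837, q_8 = 50·1222497755 + 28365026 = 61153252776 → 1408015513837/61153252776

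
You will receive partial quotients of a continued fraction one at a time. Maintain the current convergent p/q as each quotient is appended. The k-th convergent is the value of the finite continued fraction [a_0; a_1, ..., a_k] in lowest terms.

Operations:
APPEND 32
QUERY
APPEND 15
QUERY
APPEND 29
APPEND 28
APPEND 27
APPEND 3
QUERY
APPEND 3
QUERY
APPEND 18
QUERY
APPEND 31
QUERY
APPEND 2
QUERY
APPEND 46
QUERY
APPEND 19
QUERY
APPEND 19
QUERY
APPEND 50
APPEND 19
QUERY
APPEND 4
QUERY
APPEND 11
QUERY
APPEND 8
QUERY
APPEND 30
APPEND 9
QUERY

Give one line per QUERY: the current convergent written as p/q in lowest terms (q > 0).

32/1
481/15
32181761/1003594
107141887/3341239
1960735727/61145896
60889949424/1898864015
123740634575/3858873926
5752959139874/179407064611
109429964292181/3412593101535
2084922280691313/65018675993776
1984840258258990102/61897600139010141
8043716577034818239/250844746948830899
90465722605641990731/2821189816576150030
731769497422170744087/22820363279558031139
199123725304859049564156/6209709157109411788939

APPEND 32: p_0 = 32·1 + 0 = 32, q_0 = 32·0 + 1 = 1 → 32/1
APPEND 15: p_1 = 15·32 + 1 = 481, q_1 = 15·1 + 0 = 15 → 481/15
APPEND 29: p_2 = 29·481 + 32 = 13981, q_2 = 29·15 + 1 = 436 → 13981/436
APPEND 28: p_3 = 28·13981 + 481 = 391949, q_3 = 28·436 + 15 = 12223 → 391949/12223
APPEND 27: p_4 = 27·391949 + 13981 = 10596604, q_4 = 27·12223 + 436 = 330457 → 10596604/330457
APPEND 3: p_5 = 3·10596604 + 391949 = 32181761, q_5 = 3·330457 + 12223 = 1003594 → 32181761/1003594
APPEND 3: p_6 = 3·32181761 + 10596604 = 107141887, q_6 = 3·1003594 + 330457 = 3341239 → 107141887/3341239
APPEND 18: p_7 = 18·107141887 + 32181761 = 1960735727, q_7 = 18·3341239 + 1003594 = 61145896 → 1960735727/61145896
APPEND 31: p_8 = 31·1960735727 + 107141887 = 60889949424, q_8 = 31·61145896 + 3341239 = 1898864015 → 60889949424/1898864015
APPEND 2: p_9 = 2·60889949424 + 1960735727 = 123740634575, q_9 = 2·1898864015 + 61145896 = 3858873926 → 123740634575/3858873926
APPEND 46: p_10 = 46·123740634575 + 60889949424 = 5752959139874, q_10 = 46·3858873926 + 1898864015 = 179407064611 → 5752959139874/179407064611
APPEND 19: p_11 = 19·5752959139874 + 123740634575 = 109429964292181, q_11 = 19·179407064611 + 3858873926 = 3412593101535 → 109429964292181/3412593101535
APPEND 19: p_12 = 19·109429964292181 + 5752959139874 = 2084922280691313, q_12 = 19·3412593101535 + 179407064611 = 65018675993776 → 2084922280691313/65018675993776
APPEND 50: p_13 = 50·2084922280691313 + 109429964292181 = 104355543998857831, q_13 = 50·65018675993776 + 3412593101535 = 3254346392790335 → 104355543998857831/3254346392790335
APPEND 19: p_14 = 19·104355543998857831 + 2084922280691313 = 1984840258258990102, q_14 = 19·3254346392790335 + 65018675993776 = 61897600139010141 → 1984840258258990102/61897600139010141
APPEND 4: p_15 = 4·1984840258258990102 + 104355543998857831 = 8043716577034818239, q_15 = 4·61897600139010141 + 3254346392790335 = 250844746948830899 → 8043716577034818239/250844746948830899
APPEND 11: p_16 = 11·8043716577034818239 + 1984840258258990102 = 90465722605641990731, q_16 = 11·250844746948830899 + 61897600139010141 = 2821189816576150030 → 90465722605641990731/2821189816576150030
APPEND 8: p_17 = 8·90465722605641990731 + 8043716577034818239 = 731769497422170744087, q_17 = 8·2821189816576150030 + 250844746948830899 = 22820363279558031139 → 731769497422170744087/22820363279558031139
APPEND 30: p_18 = 30·731769497422170744087 + 90465722605641990731 = 22043550645270764313341, q_18 = 30·22820363279558031139 + 2821189816576150030 = 687432088203317084200 → 22043550645270764313341/687432088203317084200
APPEND 9: p_19 = 9·22043550645270764313341 + 731769497422170744087 = 199123725304859049564156, q_19 = 9·687432088203317084200 + 22820363279558031139 = 6209709157109411788939 → 199123725304859049564156/6209709157109411788939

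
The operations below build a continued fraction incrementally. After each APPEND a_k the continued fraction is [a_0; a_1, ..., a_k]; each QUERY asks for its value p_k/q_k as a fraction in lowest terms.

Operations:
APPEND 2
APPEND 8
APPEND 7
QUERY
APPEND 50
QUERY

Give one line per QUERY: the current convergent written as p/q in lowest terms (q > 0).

121/57
6067/2858

APPEND 2: p_0 = 2·1 + 0 = 2, q_0 = 2·0 + 1 = 1 → 2/1
APPEND 8: p_1 = 8·2 + 1 = 17, q_1 = 8·1 + 0 = 8 → 17/8
APPEND 7: p_2 = 7·17 + 2 = 121, q_2 = 7·8 + 1 = 57 → 121/57
APPEND 50: p_3 = 50·121 + 17 = 6067, q_3 = 50·57 + 8 = 2858 → 6067/2858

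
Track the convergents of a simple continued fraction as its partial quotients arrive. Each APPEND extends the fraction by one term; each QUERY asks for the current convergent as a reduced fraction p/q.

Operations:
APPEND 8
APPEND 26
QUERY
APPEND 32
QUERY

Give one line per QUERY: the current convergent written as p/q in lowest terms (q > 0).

209/26
6696/833

APPEND 8: p_0 = 8·1 + 0 = 8, q_0 = 8·0 + 1 = 1 → 8/1
APPEND 26: p_1 = 26·8 + 1 = 209, q_1 = 26·1 + 0 = 26 → 209/26
APPEND 32: p_2 = 32·209 + 8 = 6696, q_2 = 32·26 + 1 = 833 → 6696/833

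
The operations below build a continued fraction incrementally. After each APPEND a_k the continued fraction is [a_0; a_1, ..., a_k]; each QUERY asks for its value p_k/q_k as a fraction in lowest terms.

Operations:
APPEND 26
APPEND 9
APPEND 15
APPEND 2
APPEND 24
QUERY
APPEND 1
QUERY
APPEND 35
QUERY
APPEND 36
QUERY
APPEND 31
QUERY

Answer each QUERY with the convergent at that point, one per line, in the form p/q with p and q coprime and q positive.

APPEND 26: p_0 = 26·1 + 0 = 26, q_0 = 26·0 + 1 = 1 → 26/1
APPEND 9: p_1 = 9·26 + 1 = 235, q_1 = 9·1 + 0 = 9 → 235/9
APPEND 15: p_2 = 15·235 + 26 = 3551, q_2 = 15·9 + 1 = 136 → 3551/136
APPEND 2: p_3 = 2·3551 + 235 = 7337, q_3 = 2·136 + 9 = 281 → 7337/281
APPEND 24: p_4 = 24·7337 + 3551 = 179639, q_4 = 24·281 + 136 = 6880 → 179639/6880
APPEND 1: p_5 = 1·179639 + 7337 = 186976, q_5 = 1·6880 + 281 = 7161 → 186976/7161
APPEND 35: p_6 = 35·186976 + 179639 = 6723799, q_6 = 35·7161 + 6880 = 257515 → 6723799/257515
APPEND 36: p_7 = 36·6723799 + 186976 = 242243740, q_7 = 36·257515 + 7161 = 9277701 → 242243740/9277701
APPEND 31: p_8 = 31·242243740 + 6723799 = 7516279739, q_8 = 31·9277701 + 257515 = 287866246 → 7516279739/287866246

179639/6880
186976/7161
6723799/257515
242243740/9277701
7516279739/287866246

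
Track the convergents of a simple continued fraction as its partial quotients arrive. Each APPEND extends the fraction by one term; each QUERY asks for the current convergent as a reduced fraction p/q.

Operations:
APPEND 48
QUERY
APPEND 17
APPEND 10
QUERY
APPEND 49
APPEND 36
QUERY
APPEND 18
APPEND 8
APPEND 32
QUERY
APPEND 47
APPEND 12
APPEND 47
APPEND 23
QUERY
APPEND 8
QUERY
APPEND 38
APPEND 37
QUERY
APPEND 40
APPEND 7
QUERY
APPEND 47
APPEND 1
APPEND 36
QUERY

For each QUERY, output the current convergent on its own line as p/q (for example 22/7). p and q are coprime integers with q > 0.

48/1
8218/171
14534182/302427
67803918999/1410862738
41551319509853263/864599115753899
334215468468713332/6954349510869363
471778562957344228855/9816759929076088004
132658968364862975027408/2760365449234082256975
236168372565156139007870123/4914187286891108181595186

APPEND 48: p_0 = 48·1 + 0 = 48, q_0 = 48·0 + 1 = 1 → 48/1
APPEND 17: p_1 = 17·48 + 1 = 817, q_1 = 17·1 + 0 = 17 → 817/17
APPEND 10: p_2 = 10·817 + 48 = 8218, q_2 = 10·17 + 1 = 171 → 8218/171
APPEND 49: p_3 = 49·8218 + 817 = 403499, q_3 = 49·171 + 17 = 8396 → 403499/8396
APPEND 36: p_4 = 36·403499 + 8218 = 14534182, q_4 = 36·8396 + 171 = 302427 → 14534182/302427
APPEND 18: p_5 = 18·14534182 + 403499 = 262018775, q_5 = 18·302427 + 8396 = 5452082 → 262018775/5452082
APPEND 8: p_6 = 8·262018775 + 14534182 = 2110684382, q_6 = 8·5452082 + 302427 = 43919083 → 2110684382/43919083
APPEND 32: p_7 = 32·2110684382 + 262018775 = 67803918999, q_7 = 32·43919083 + 5452082 = 1410862738 → 67803918999/1410862738
APPEND 47: p_8 = 47·67803918999 + 2110684382 = 3188894877335, q_8 = 47·1410862738 + 43919083 = 66354467769 → 3188894877335/66354467769
APPEND 12: p_9 = 12·3188894877335 + 67803918999 = 38334542447019, q_9 = 12·66354467769 + 1410862738 = 797664475966 → 38334542447019/797664475966
APPEND 47: p_10 = 47·38334542447019 + 3188894877335 = 1804912389887228, q_10 = 47·797664475966 + 66354467769 = 37556584838171 → 1804912389887228/37556584838171
APPEND 23: p_11 = 23·1804912389887228 + 38334542447019 = 41551319509853263, q_11 = 23·37556584838171 + 797664475966 = 864599115753899 → 41551319509853263/864599115753899
APPEND 8: p_12 = 8·41551319509853263 + 1804912389887228 = 334215468468713332, q_12 = 8·864599115753899 + 37556584838171 = 6954349510869363 → 334215468468713332/6954349510869363
APPEND 38: p_13 = 38·334215468468713332 + 41551319509853263 = 12741739121320959879, q_13 = 38·6954349510869363 + 864599115753899 = 265129880528789693 → 12741739121320959879/265129880528789693
APPEND 37: p_14 = 37·12741739121320959879 + 334215468468713332 = 471778562957344228855, q_14 = 37·265129880528789693 + 6954349510869363 = 9816759929076088004 → 471778562957344228855/9816759929076088004
APPEND 40: p_15 = 40·471778562957344228855 + 12741739121320959879 = 18883884257415090114079, q_15 = 40·9816759929076088004 + 265129880528789693 = 392935527043572309853 → 18883884257415090114079/392935527043572309853
APPEND 7: p_16 = 7·18883884257415090114079 + 471778562957344228855 = 132658968364862975027408, q_16 = 7·392935527043572309853 + 9816759929076088004 = 2760365449234082256975 → 132658968364862975027408/2760365449234082256975
APPEND 47: p_17 = 47·132658968364862975027408 + 18883884257415090114079 = 6253855397405974916402255, q_17 = 47·2760365449234082256975 + 392935527043572309853 = 130130111641045438387678 → 6253855397405974916402255/130130111641045438387678
APPEND 1: p_18 = 1·6253855397405974916402255 + 132658968364862975027408 = 6386514365770837891429663, q_18 = 1·130130111641045438387678 + 2760365449234082256975 = 132890477090279520644653 → 6386514365770837891429663/132890477090279520644653
APPEND 36: p_19 = 36·6386514365770837891429663 + 6253855397405974916402255 = 236168372565156139007870123, q_19 = 36·132890477090279520644653 + 130130111641045438387678 = 4914187286891108181595186 → 236168372565156139007870123/4914187286891108181595186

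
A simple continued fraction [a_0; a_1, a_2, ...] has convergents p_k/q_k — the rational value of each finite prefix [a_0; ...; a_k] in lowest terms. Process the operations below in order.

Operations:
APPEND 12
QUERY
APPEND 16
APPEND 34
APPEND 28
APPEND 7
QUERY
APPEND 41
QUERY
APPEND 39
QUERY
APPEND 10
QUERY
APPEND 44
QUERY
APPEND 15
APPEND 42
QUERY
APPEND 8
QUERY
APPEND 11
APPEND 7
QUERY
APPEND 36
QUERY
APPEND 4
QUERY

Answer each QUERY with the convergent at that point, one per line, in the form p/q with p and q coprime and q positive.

12/1
1296429/107477
53337854/4421833
2081472735/172558964
20868065204/1730011473
920276341711/76293063776
581570830358209/48213583724522
4666391656056541/386854795764289
368049544984917661/30512169155686196
13301695498504015956/1102741705941834757
53574831539000981485/4441478992923025224

APPEND 12: p_0 = 12·1 + 0 = 12, q_0 = 12·0 + 1 = 1 → 12/1
APPEND 16: p_1 = 16·12 + 1 = 193, q_1 = 16·1 + 0 = 16 → 193/16
APPEND 34: p_2 = 34·193 + 12 = 6574, q_2 = 34·16 + 1 = 545 → 6574/545
APPEND 28: p_3 = 28·6574 + 193 = 184265, q_3 = 28·545 + 16 = 15276 → 184265/15276
APPEND 7: p_4 = 7·184265 + 6574 = 1296429, q_4 = 7·15276 + 545 = 107477 → 1296429/107477
APPEND 41: p_5 = 41·1296429 + 184265 = 53337854, q_5 = 41·107477 + 15276 = 4421833 → 53337854/4421833
APPEND 39: p_6 = 39·53337854 + 1296429 = 2081472735, q_6 = 39·4421833 + 107477 = 172558964 → 2081472735/172558964
APPEND 10: p_7 = 10·2081472735 + 53337854 = 20868065204, q_7 = 10·172558964 + 4421833 = 1730011473 → 20868065204/1730011473
APPEND 44: p_8 = 44·20868065204 + 2081472735 = 920276341711, q_8 = 44·1730011473 + 172558964 = 76293063776 → 920276341711/76293063776
APPEND 15: p_9 = 15·920276341711 + 20868065204 = 13825013190869, q_9 = 15·76293063776 + 1730011473 = 1146125968113 → 13825013190869/1146125968113
APPEND 42: p_10 = 42·13825013190869 + 920276341711 = 581570830358209, q_10 = 42·1146125968113 + 76293063776 = 48213583724522 → 581570830358209/48213583724522
APPEND 8: p_11 = 8·581570830358209 + 13825013190869 = 4666391656056541, q_11 = 8·48213583724522 + 1146125968113 = 386854795764289 → 4666391656056541/386854795764289
APPEND 11: p_12 = 11·4666391656056541 + 581570830358209 = 51911879046980160, q_12 = 11·386854795764289 + 48213583724522 = 4303616337131701 → 51911879046980160/4303616337131701
APPEND 7: p_13 = 7·51911879046980160 + 4666391656056541 = 368049544984917661, q_13 = 7·4303616337131701 + 386854795764289 = 30512169155686196 → 368049544984917661/30512169155686196
APPEND 36: p_14 = 36·368049544984917661 + 51911879046980160 = 13301695498504015956, q_14 = 36·30512169155686196 + 4303616337131701 = 1102741705941834757 → 13301695498504015956/1102741705941834757
APPEND 4: p_15 = 4·13301695498504015956 + 368049544984917661 = 53574831539000981485, q_15 = 4·1102741705941834757 + 30512169155686196 = 4441478992923025224 → 53574831539000981485/4441478992923025224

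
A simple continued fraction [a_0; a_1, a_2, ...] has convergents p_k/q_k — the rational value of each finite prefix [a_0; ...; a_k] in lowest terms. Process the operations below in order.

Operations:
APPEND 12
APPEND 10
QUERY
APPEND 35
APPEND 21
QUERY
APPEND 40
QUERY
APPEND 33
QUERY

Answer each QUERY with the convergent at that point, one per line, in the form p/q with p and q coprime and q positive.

121/10
89308/7381
3576567/295591
118116019/9761884

APPEND 12: p_0 = 12·1 + 0 = 12, q_0 = 12·0 + 1 = 1 → 12/1
APPEND 10: p_1 = 10·12 + 1 = 121, q_1 = 10·1 + 0 = 10 → 121/10
APPEND 35: p_2 = 35·121 + 12 = 4247, q_2 = 35·10 + 1 = 351 → 4247/351
APPEND 21: p_3 = 21·4247 + 121 = 89308, q_3 = 21·351 + 10 = 7381 → 89308/7381
APPEND 40: p_4 = 40·89308 + 4247 = 3576567, q_4 = 40·7381 + 351 = 295591 → 3576567/295591
APPEND 33: p_5 = 33·3576567 + 89308 = 118116019, q_5 = 33·295591 + 7381 = 9761884 → 118116019/9761884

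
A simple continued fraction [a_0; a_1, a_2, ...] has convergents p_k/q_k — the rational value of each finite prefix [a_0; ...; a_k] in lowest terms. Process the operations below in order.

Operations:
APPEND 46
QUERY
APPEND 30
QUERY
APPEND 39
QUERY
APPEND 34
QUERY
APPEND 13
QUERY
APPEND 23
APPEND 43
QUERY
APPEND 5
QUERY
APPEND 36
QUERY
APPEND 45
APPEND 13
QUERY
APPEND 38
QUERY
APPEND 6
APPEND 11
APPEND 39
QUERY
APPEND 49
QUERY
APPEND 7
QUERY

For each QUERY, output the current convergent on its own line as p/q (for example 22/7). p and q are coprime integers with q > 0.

APPEND 46: p_0 = 46·1 + 0 = 46, q_0 = 46·0 + 1 = 1 → 46/1
APPEND 30: p_1 = 30·46 + 1 = 1381, q_1 = 30·1 + 0 = 30 → 1381/30
APPEND 39: p_2 = 39·1381 + 46 = 53905, q_2 = 39·30 + 1 = 1171 → 53905/1171
APPEND 34: p_3 = 34·53905 + 1381 = 1834151, q_3 = 34·1171 + 30 = 39844 → 1834151/39844
APPEND 13: p_4 = 13·1834151 + 53905 = 23897868, q_4 = 13·39844 + 1171 = 519143 → 23897868/519143
APPEND 23: p_5 = 23·23897868 + 1834151 = 551485115, q_5 = 23·519143 + 39844 = 11980133 → 551485115/11980133
APPEND 43: p_6 = 43·551485115 + 23897868 = 23737757813, q_6 = 43·11980133 + 519143 = 515664862 → 23737757813/515664862
APPEND 5: p_7 = 5·23737757813 + 551485115 = 119240274180, q_7 = 5·515664862 + 11980133 = 2590304443 → 119240274180/2590304443
APPEND 36: p_8 = 36·119240274180 + 23737757813 = 4316387628293, q_8 = 36·2590304443 + 515664862 = 93766624810 → 4316387628293/93766624810
APPEND 45: p_9 = 45·4316387628293 + 119240274180 = 194356683547365, q_9 = 45·93766624810 + 2590304443 = 4222088420893 → 194356683547365/4222088420893
APPEND 13: p_10 = 13·194356683547365 + 4316387628293 = 2530953273744038, q_10 = 13·4222088420893 + 93766624810 = 54980916096419 → 2530953273744038/54980916096419
APPEND 38: p_11 = 38·2530953273744038 + 194356683547365 = 96370581085820809, q_11 = 38·54980916096419 + 4222088420893 = 2093496900084815 → 96370581085820809/2093496900084815
APPEND 6: p_12 = 6·96370581085820809 + 2530953273744038 = 580754439788668892, q_12 = 6·2093496900084815 + 54980916096419 = 12615962316605309 → 580754439788668892/12615962316605309
APPEND 11: p_13 = 11·580754439788668892 + 96370581085820809 = 6484669418761178621, q_13 = 11·12615962316605309 + 2093496900084815 = 140869082382743214 → 6484669418761178621/140869082382743214
APPEND 39: p_14 = 39·6484669418761178621 + 580754439788668892 = 253482861771474635111, q_14 = 39·140869082382743214 + 12615962316605309 = 5506510175243590655 → 253482861771474635111/5506510175243590655
APPEND 49: p_15 = 49·253482861771474635111 + 6484669418761178621 = 12427144896221018299060, q_15 = 49·5506510175243590655 + 140869082382743214 = 269959867669318685309 → 12427144896221018299060/269959867669318685309
APPEND 7: p_16 = 7·12427144896221018299060 + 253482861771474635111 = 87243497135318602728531, q_16 = 7·269959867669318685309 + 5506510175243590655 = 1895225583860474387818 → 87243497135318602728531/1895225583860474387818

46/1
1381/30
53905/1171
1834151/39844
23897868/519143
23737757813/515664862
119240274180/2590304443
4316387628293/93766624810
2530953273744038/54980916096419
96370581085820809/2093496900084815
253482861771474635111/5506510175243590655
12427144896221018299060/269959867669318685309
87243497135318602728531/1895225583860474387818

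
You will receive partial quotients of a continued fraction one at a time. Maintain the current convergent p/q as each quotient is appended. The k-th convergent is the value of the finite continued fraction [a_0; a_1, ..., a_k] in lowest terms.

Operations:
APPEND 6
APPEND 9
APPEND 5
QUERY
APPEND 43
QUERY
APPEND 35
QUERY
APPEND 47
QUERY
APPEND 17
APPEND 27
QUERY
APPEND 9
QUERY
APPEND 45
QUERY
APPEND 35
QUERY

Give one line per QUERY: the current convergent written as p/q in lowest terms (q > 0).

281/46
12138/1987
425111/69591
19992355/3272764
9207961297/1507350397
83211946819/13621860152
3753745568152/614491057237
131464306832139/21520808863447

APPEND 6: p_0 = 6·1 + 0 = 6, q_0 = 6·0 + 1 = 1 → 6/1
APPEND 9: p_1 = 9·6 + 1 = 55, q_1 = 9·1 + 0 = 9 → 55/9
APPEND 5: p_2 = 5·55 + 6 = 281, q_2 = 5·9 + 1 = 46 → 281/46
APPEND 43: p_3 = 43·281 + 55 = 12138, q_3 = 43·46 + 9 = 1987 → 12138/1987
APPEND 35: p_4 = 35·12138 + 281 = 425111, q_4 = 35·1987 + 46 = 69591 → 425111/69591
APPEND 47: p_5 = 47·425111 + 12138 = 19992355, q_5 = 47·69591 + 1987 = 3272764 → 19992355/3272764
APPEND 17: p_6 = 17·19992355 + 425111 = 340295146, q_6 = 17·3272764 + 69591 = 55706579 → 340295146/55706579
APPEND 27: p_7 = 27·340295146 + 19992355 = 9207961297, q_7 = 27·55706579 + 3272764 = 1507350397 → 9207961297/1507350397
APPEND 9: p_8 = 9·9207961297 + 340295146 = 83211946819, q_8 = 9·1507350397 + 55706579 = 13621860152 → 83211946819/13621860152
APPEND 45: p_9 = 45·83211946819 + 9207961297 = 3753745568152, q_9 = 45·13621860152 + 1507350397 = 614491057237 → 3753745568152/614491057237
APPEND 35: p_10 = 35·3753745568152 + 83211946819 = 131464306832139, q_10 = 35·614491057237 + 13621860152 = 21520808863447 → 131464306832139/21520808863447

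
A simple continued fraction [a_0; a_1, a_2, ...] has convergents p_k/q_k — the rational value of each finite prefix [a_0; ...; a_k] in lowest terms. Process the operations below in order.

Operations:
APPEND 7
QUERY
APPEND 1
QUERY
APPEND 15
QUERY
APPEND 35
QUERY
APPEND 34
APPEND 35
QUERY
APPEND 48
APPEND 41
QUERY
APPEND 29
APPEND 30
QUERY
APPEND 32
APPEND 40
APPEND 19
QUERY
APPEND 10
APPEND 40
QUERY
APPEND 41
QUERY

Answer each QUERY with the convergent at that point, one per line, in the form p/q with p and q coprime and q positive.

7/1
8/1
127/16
4453/561
5307968/668711
10457601681/1317474649
9116219083941/1148483935819
222402358110992773/28018801789076528
89650946308981626013/11294449016502315688
3677924512267018432364/463354070431962774187

APPEND 7: p_0 = 7·1 + 0 = 7, q_0 = 7·0 + 1 = 1 → 7/1
APPEND 1: p_1 = 1·7 + 1 = 8, q_1 = 1·1 + 0 = 1 → 8/1
APPEND 15: p_2 = 15·8 + 7 = 127, q_2 = 15·1 + 1 = 16 → 127/16
APPEND 35: p_3 = 35·127 + 8 = 4453, q_3 = 35·16 + 1 = 561 → 4453/561
APPEND 34: p_4 = 34·4453 + 127 = 151529, q_4 = 34·561 + 16 = 19090 → 151529/19090
APPEND 35: p_5 = 35·151529 + 4453 = 5307968, q_5 = 35·19090 + 561 = 668711 → 5307968/668711
APPEND 48: p_6 = 48·5307968 + 151529 = 254933993, q_6 = 48·668711 + 19090 = 32117218 → 254933993/32117218
APPEND 41: p_7 = 41·254933993 + 5307968 = 10457601681, q_7 = 41·32117218 + 668711 = 1317474649 → 10457601681/1317474649
APPEND 29: p_8 = 29·10457601681 + 254933993 = 303525382742, q_8 = 29·1317474649 + 32117218 = 38238882039 → 303525382742/38238882039
APPEND 30: p_9 = 30·303525382742 + 10457601681 = 9116219083941, q_9 = 30·38238882039 + 1317474649 = 1148483935819 → 9116219083941/1148483935819
APPEND 32: p_10 = 32·9116219083941 + 303525382742 = 292022536068854, q_10 = 32·1148483935819 + 38238882039 = 36789724828247 → 292022536068854/36789724828247
APPEND 40: p_11 = 40·292022536068854 + 9116219083941 = 11690017661838101, q_11 = 40·36789724828247 + 1148483935819 = 1472737477065699 → 11690017661838101/1472737477065699
APPEND 19: p_12 = 19·11690017661838101 + 292022536068854 = 222402358110992773, q_12 = 19·1472737477065699 + 36789724828247 = 28018801789076528 → 222402358110992773/28018801789076528
APPEND 10: p_13 = 10·222402358110992773 + 11690017661838101 = 2235713598771765831, q_13 = 10·28018801789076528 + 1472737477065699 = 281660755367830979 → 2235713598771765831/281660755367830979
APPEND 40: p_14 = 40·2235713598771765831 + 222402358110992773 = 89650946308981626013, q_14 = 40·281660755367830979 + 28018801789076528 = 11294449016502315688 → 89650946308981626013/11294449016502315688
APPEND 41: p_15 = 41·89650946308981626013 + 2235713598771765831 = 3677924512267018432364, q_15 = 41·11294449016502315688 + 281660755367830979 = 463354070431962774187 → 3677924512267018432364/463354070431962774187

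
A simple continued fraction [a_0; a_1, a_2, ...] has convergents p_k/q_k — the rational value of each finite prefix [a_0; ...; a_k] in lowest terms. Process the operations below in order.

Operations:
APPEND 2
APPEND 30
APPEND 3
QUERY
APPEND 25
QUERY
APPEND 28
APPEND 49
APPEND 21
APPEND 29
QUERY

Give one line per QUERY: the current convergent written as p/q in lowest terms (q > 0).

APPEND 2: p_0 = 2·1 + 0 = 2, q_0 = 2·0 + 1 = 1 → 2/1
APPEND 30: p_1 = 30·2 + 1 = 61, q_1 = 30·1 + 0 = 30 → 61/30
APPEND 3: p_2 = 3·61 + 2 = 185, q_2 = 3·30 + 1 = 91 → 185/91
APPEND 25: p_3 = 25·185 + 61 = 4686, q_3 = 25·91 + 30 = 2305 → 4686/2305
APPEND 28: p_4 = 28·4686 + 185 = 131393, q_4 = 28·2305 + 91 = 64631 → 131393/64631
APPEND 49: p_5 = 49·131393 + 4686 = 6442943, q_5 = 49·64631 + 2305 = 3169224 → 6442943/3169224
APPEND 21: p_6 = 21·6442943 + 131393 = 135433196, q_6 = 21·3169224 + 64631 = 66618335 → 135433196/66618335
APPEND 29: p_7 = 29·135433196 + 6442943 = 3934005627, q_7 = 29·66618335 + 3169224 = 1935100939 → 3934005627/1935100939

185/91
4686/2305
3934005627/1935100939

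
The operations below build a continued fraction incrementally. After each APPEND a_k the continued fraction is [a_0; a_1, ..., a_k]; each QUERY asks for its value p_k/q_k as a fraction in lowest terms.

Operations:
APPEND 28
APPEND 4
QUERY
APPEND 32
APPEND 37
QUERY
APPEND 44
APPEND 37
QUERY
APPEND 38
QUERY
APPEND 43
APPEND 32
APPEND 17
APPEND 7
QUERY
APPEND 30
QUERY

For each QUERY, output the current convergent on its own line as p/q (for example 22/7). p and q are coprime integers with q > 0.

113/4
134941/4777
219953717/7786506
8364182294/296097545
1385461263080353/49046238385427
41760114570345243/1478335474833920

APPEND 28: p_0 = 28·1 + 0 = 28, q_0 = 28·0 + 1 = 1 → 28/1
APPEND 4: p_1 = 4·28 + 1 = 113, q_1 = 4·1 + 0 = 4 → 113/4
APPEND 32: p_2 = 32·113 + 28 = 3644, q_2 = 32·4 + 1 = 129 → 3644/129
APPEND 37: p_3 = 37·3644 + 113 = 134941, q_3 = 37·129 + 4 = 4777 → 134941/4777
APPEND 44: p_4 = 44·134941 + 3644 = 5941048, q_4 = 44·4777 + 129 = 210317 → 5941048/210317
APPEND 37: p_5 = 37·5941048 + 134941 = 219953717, q_5 = 37·210317 + 4777 = 7786506 → 219953717/7786506
APPEND 38: p_6 = 38·219953717 + 5941048 = 8364182294, q_6 = 38·7786506 + 210317 = 296097545 → 8364182294/296097545
APPEND 43: p_7 = 43·8364182294 + 219953717 = 359879792359, q_7 = 43·296097545 + 7786506 = 12739980941 → 359879792359/12739980941
APPEND 32: p_8 = 32·359879792359 + 8364182294 = 11524517537782, q_8 = 32·12739980941 + 296097545 = 407975487657 → 11524517537782/407975487657
APPEND 17: p_9 = 17·11524517537782 + 359879792359 = 196276677934653, q_9 = 17·407975487657 + 12739980941 = 6948323271110 → 196276677934653/6948323271110
APPEND 7: p_10 = 7·196276677934653 + 11524517537782 = 1385461263080353, q_10 = 7·6948323271110 + 407975487657 = 49046238385427 → 1385461263080353/49046238385427
APPEND 30: p_11 = 30·1385461263080353 + 196276677934653 = 41760114570345243, q_11 = 30·49046238385427 + 6948323271110 = 1478335474833920 → 41760114570345243/1478335474833920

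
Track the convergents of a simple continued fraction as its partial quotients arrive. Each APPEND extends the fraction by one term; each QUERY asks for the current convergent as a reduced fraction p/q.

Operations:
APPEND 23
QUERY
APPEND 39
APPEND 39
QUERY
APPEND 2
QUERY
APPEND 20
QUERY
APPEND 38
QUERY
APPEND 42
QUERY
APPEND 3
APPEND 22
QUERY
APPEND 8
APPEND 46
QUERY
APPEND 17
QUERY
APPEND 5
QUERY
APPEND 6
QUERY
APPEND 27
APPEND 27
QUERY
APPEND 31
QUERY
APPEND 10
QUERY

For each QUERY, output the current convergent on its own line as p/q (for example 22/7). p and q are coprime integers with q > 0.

APPEND 23: p_0 = 23·1 + 0 = 23, q_0 = 23·0 + 1 = 1 → 23/1
APPEND 39: p_1 = 39·23 + 1 = 898, q_1 = 39·1 + 0 = 39 → 898/39
APPEND 39: p_2 = 39·898 + 23 = 35045, q_2 = 39·39 + 1 = 1522 → 35045/1522
APPEND 2: p_3 = 2·35045 + 898 = 70988, q_3 = 2·1522 + 39 = 3083 → 70988/3083
APPEND 20: p_4 = 20·70988 + 35045 = 1454805, q_4 = 20·3083 + 1522 = 63182 → 1454805/63182
APPEND 38: p_5 = 38·1454805 + 70988 = 55353578, q_5 = 38·63182 + 3083 = 2403999 → 55353578/2403999
APPEND 42: p_6 = 42·55353578 + 1454805 = 2326305081, q_6 = 42·2403999 + 63182 = 101031140 → 2326305081/101031140
APPEND 3: p_7 = 3·2326305081 + 55353578 = 7034268821, q_7 = 3·101031140 + 2403999 = 305497419 → 7034268821/305497419
APPEND 22: p_8 = 22·7034268821 + 2326305081 = 157080219143, q_8 = 22·305497419 + 101031140 = 6821974358 → 157080219143/6821974358
APPEND 8: p_9 = 8·157080219143 + 7034268821 = 1263676021965, q_9 = 8·6821974358 + 305497419 = 54881292283 → 1263676021965/54881292283
APPEND 46: p_10 = 46·1263676021965 + 157080219143 = 58286177229533, q_10 = 46·54881292283 + 6821974358 = 2531361419376 → 58286177229533/2531361419376
APPEND 17: p_11 = 17·58286177229533 + 1263676021965 = 992128688924026, q_11 = 17·2531361419376 + 54881292283 = 43088025421675 → 992128688924026/43088025421675
APPEND 5: p_12 = 5·992128688924026 + 58286177229533 = 5018929621849663, q_12 = 5·43088025421675 + 2531361419376 = 217971488527751 → 5018929621849663/217971488527751
APPEND 6: p_13 = 6·5018929621849663 + 992128688924026 = 31105706420022004, q_13 = 6·217971488527751 + 43088025421675 = 1350916956588181 → 31105706420022004/1350916956588181
APPEND 27: p_14 = 27·31105706420022004 + 5018929621849663 = 844873002962443771, q_14 = 27·1350916956588181 + 217971488527751 = 36692729316408638 → 844873002962443771/36692729316408638
APPEND 27: p_15 = 27·844873002962443771 + 31105706420022004 = 22842676786406003821, q_15 = 27·36692729316408638 + 1350916956588181 = 992054608499621407 → 22842676786406003821/992054608499621407
APPEND 31: p_16 = 31·22842676786406003821 + 844873002962443771 = 708967853381548562222, q_16 = 31·992054608499621407 + 36692729316408638 = 30790385592804672255 → 708967853381548562222/30790385592804672255
APPEND 10: p_17 = 10·708967853381548562222 + 22842676786406003821 = 7112521210601891626041, q_17 = 10·30790385592804672255 + 992054608499621407 = 308895910536546343957 → 7112521210601891626041/308895910536546343957

23/1
35045/1522
70988/3083
1454805/63182
55353578/2403999
2326305081/101031140
157080219143/6821974358
58286177229533/2531361419376
992128688924026/43088025421675
5018929621849663/217971488527751
31105706420022004/1350916956588181
22842676786406003821/992054608499621407
708967853381548562222/30790385592804672255
7112521210601891626041/308895910536546343957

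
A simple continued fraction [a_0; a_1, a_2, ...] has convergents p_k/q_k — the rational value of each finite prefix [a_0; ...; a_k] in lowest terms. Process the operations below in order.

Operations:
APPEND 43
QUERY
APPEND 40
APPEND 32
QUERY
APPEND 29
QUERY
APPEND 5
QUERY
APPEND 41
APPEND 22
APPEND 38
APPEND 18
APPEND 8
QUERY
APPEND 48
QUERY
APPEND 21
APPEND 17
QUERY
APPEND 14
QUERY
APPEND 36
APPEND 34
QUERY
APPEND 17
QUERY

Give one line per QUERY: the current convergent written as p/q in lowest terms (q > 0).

APPEND 43: p_0 = 43·1 + 0 = 43, q_0 = 43·0 + 1 = 1 → 43/1
APPEND 40: p_1 = 40·43 + 1 = 1721, q_1 = 40·1 + 0 = 40 → 1721/40
APPEND 32: p_2 = 32·1721 + 43 = 55115, q_2 = 32·40 + 1 = 1281 → 55115/1281
APPEND 29: p_3 = 29·55115 + 1721 = 1600056, q_3 = 29·1281 + 40 = 37189 → 1600056/37189
APPEND 5: p_4 = 5·1600056 + 55115 = 8055395, q_4 = 5·37189 + 1281 = 187226 → 8055395/187226
APPEND 41: p_5 = 41·8055395 + 1600056 = 331871251, q_5 = 41·187226 + 37189 = 7713455 → 331871251/7713455
APPEND 22: p_6 = 22·331871251 + 8055395 = 7309222917, q_6 = 22·7713455 + 187226 = 169883236 → 7309222917/169883236
APPEND 38: p_7 = 38·7309222917 + 331871251 = 278082342097, q_7 = 38·169883236 + 7713455 = 6463276423 → 278082342097/6463276423
APPEND 18: p_8 = 18·278082342097 + 7309222917 = 5012791380663, q_8 = 18·6463276423 + 169883236 = 116508858850 → 5012791380663/116508858850
APPEND 8: p_9 = 8·5012791380663 + 278082342097 = 40380413387401, q_9 = 8·116508858850 + 6463276423 = 938534147223 → 40380413387401/938534147223
APPEND 48: p_10 = 48·40380413387401 + 5012791380663 = 1943272633975911, q_10 = 48·938534147223 + 116508858850 = 45166147925554 → 1943272633975911/45166147925554
APPEND 21: p_11 = 21·1943272633975911 + 40380413387401 = 40849105726881532, q_11 = 21·45166147925554 + 938534147223 = 949427640583857 → 40849105726881532/949427640583857
APPEND 17: p_12 = 17·40849105726881532 + 1943272633975911 = 696378069990961955, q_12 = 17·949427640583857 + 45166147925554 = 16185436037851123 → 696378069990961955/16185436037851123
APPEND 14: p_13 = 14·696378069990961955 + 40849105726881532 = 9790142085600348902, q_13 = 14·16185436037851123 + 949427640583857 = 227545532170499579 → 9790142085600348902/227545532170499579
APPEND 36: p_14 = 36·9790142085600348902 + 696378069990961955 = 353141493151603522427, q_14 = 36·227545532170499579 + 16185436037851123 = 8207824594175835967 → 353141493151603522427/8207824594175835967
APPEND 34: p_15 = 34·353141493151603522427 + 9790142085600348902 = 12016600909240120111420, q_15 = 34·8207824594175835967 + 227545532170499579 = 279293581734148922457 → 12016600909240120111420/279293581734148922457
APPEND 17: p_16 = 17·12016600909240120111420 + 353141493151603522427 = 204635356950233645416567, q_16 = 17·279293581734148922457 + 8207824594175835967 = 4756198714074707517736 → 204635356950233645416567/4756198714074707517736

43/1
55115/1281
1600056/37189
8055395/187226
40380413387401/938534147223
1943272633975911/45166147925554
696378069990961955/16185436037851123
9790142085600348902/227545532170499579
12016600909240120111420/279293581734148922457
204635356950233645416567/4756198714074707517736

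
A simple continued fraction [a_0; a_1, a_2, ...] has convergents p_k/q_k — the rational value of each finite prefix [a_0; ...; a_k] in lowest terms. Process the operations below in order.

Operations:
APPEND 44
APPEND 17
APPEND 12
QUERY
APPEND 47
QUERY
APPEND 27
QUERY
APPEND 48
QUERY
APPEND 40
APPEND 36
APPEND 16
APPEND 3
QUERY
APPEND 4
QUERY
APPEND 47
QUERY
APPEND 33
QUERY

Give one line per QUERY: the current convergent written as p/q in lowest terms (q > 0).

9032/205
425253/9652
11490863/260809
551986677/12528484
39061770032454/886587994339
169002394649759/3835860330613
7982174318571127/181172023533150
263580754907496950/5982512636924563

APPEND 44: p_0 = 44·1 + 0 = 44, q_0 = 44·0 + 1 = 1 → 44/1
APPEND 17: p_1 = 17·44 + 1 = 749, q_1 = 17·1 + 0 = 17 → 749/17
APPEND 12: p_2 = 12·749 + 44 = 9032, q_2 = 12·17 + 1 = 205 → 9032/205
APPEND 47: p_3 = 47·9032 + 749 = 425253, q_3 = 47·205 + 17 = 9652 → 425253/9652
APPEND 27: p_4 = 27·425253 + 9032 = 11490863, q_4 = 27·9652 + 205 = 260809 → 11490863/260809
APPEND 48: p_5 = 48·11490863 + 425253 = 551986677, q_5 = 48·260809 + 9652 = 12528484 → 551986677/12528484
APPEND 40: p_6 = 40·551986677 + 11490863 = 22090957943, q_6 = 40·12528484 + 260809 = 501400169 → 22090957943/501400169
APPEND 36: p_7 = 36·22090957943 + 551986677 = 795826472625, q_7 = 36·501400169 + 12528484 = 18062934568 → 795826472625/18062934568
APPEND 16: p_8 = 16·795826472625 + 22090957943 = 12755314519943, q_8 = 16·18062934568 + 501400169 = 289508353257 → 12755314519943/289508353257
APPEND 3: p_9 = 3·12755314519943 + 795826472625 = 39061770032454, q_9 = 3·289508353257 + 18062934568 = 886587994339 → 39061770032454/886587994339
APPEND 4: p_10 = 4·39061770032454 + 12755314519943 = 169002394649759, q_10 = 4·886587994339 + 289508353257 = 3835860330613 → 169002394649759/3835860330613
APPEND 47: p_11 = 47·169002394649759 + 39061770032454 = 7982174318571127, q_11 = 47·3835860330613 + 886587994339 = 181172023533150 → 7982174318571127/181172023533150
APPEND 33: p_12 = 33·7982174318571127 + 169002394649759 = 263580754907496950, q_12 = 33·181172023533150 + 3835860330613 = 5982512636924563 → 263580754907496950/5982512636924563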